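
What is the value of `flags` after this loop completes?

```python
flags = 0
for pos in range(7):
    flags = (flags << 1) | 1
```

Build 7 consecutive 1-bits: 0b1111111
`flags` takes the values: 0 → 1 → 3 → 7 → 15 → 31 → 63 → 127

Answer: 127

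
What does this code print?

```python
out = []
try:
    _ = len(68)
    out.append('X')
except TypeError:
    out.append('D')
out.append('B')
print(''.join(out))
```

Execution trace: 'D' (except TypeError) → 'B' (after the try/except). Output: DB

Answer: DB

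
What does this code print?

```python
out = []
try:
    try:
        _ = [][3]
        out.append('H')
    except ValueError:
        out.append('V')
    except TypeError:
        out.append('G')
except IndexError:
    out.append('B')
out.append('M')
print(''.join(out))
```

Execution trace: 'B' (outer except IndexError) → 'M' (after the try/except). Output: BM

Answer: BM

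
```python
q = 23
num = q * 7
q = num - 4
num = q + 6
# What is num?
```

Trace:
`q = 23` → q = 23
`num = q * 7` → num = 161
`q = num - 4` → q = 157
`num = q + 6` → num = 163
So num = 163

Answer: 163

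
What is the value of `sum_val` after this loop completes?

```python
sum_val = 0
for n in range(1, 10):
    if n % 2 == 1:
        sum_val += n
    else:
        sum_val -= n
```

Add odd, subtract even
`sum_val` takes the values: 0 → 1 → -1 → 2 → -2 → 3 → -3 → 4 → -4 → 5

Answer: 5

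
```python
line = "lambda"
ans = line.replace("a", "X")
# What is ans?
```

Trace:
`line = "lambda"` → line = 'lambda'
`ans = line.replace("a", "X")` → ans = 'lXmbdX'
So ans = 'lXmbdX'

Answer: 'lXmbdX'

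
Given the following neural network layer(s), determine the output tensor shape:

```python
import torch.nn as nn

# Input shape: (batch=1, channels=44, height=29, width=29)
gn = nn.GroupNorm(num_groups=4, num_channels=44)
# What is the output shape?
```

Input: (1, 44, 29, 29) -> Output: (1, 44, 29, 29)

Answer: (1, 44, 29, 29)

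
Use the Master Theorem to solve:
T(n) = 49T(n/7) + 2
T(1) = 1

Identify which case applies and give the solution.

a=49, b=7, f(n)=2. log_7(49) = 2. Since c=0 < 2, Case 1 applies: T(n) = Θ(n^log_b(a)) = O(n^2).

Answer: O(n^2) - Case 1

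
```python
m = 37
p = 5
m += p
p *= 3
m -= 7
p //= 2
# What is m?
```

Trace:
`m = 37` → m = 37
`p = 5` → p = 5
`m += p` → m = 42
`p *= 3` → p = 15
`m -= 7` → m = 35
`p //= 2` → p = 7
So m = 35

Answer: 35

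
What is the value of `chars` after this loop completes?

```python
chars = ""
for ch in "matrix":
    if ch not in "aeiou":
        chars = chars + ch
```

Remove vowels from 'matrix'
`chars` takes the values: "" → "m" → "mt" → "mtr" → "mtrx"

Answer: "mtrx"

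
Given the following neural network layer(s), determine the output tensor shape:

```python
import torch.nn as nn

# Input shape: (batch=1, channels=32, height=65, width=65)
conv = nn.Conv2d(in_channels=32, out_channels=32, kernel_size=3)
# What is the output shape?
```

Input: (1, 32, 65, 65) -> Output: (1, 32, 63, 63)

Answer: (1, 32, 63, 63)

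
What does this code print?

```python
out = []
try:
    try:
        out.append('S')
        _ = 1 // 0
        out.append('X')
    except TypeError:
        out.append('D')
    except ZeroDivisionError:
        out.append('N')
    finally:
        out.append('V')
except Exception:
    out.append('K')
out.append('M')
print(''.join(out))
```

Execution trace: 'S' (inner try body) → 'N' (inner except ZeroDivisionError) → 'V' (inner finally) → 'M' (after the try/except). Output: SNVM

Answer: SNVM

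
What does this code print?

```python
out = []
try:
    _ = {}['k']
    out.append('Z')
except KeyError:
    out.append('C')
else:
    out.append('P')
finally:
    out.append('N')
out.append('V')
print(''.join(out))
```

Execution trace: 'C' (except KeyError) → 'N' (finally) → 'V' (after the try/except). Output: CNV

Answer: CNV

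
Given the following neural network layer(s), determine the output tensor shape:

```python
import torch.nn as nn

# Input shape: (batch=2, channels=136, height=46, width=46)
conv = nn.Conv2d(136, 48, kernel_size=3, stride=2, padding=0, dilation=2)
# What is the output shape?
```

Input: (2, 136, 46, 46) -> Output: (2, 48, 21, 21)

Answer: (2, 48, 21, 21)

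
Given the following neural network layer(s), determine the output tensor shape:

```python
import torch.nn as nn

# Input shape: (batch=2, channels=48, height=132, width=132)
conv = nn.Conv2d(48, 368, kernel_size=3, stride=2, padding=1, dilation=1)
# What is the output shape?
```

Input: (2, 48, 132, 132) -> Output: (2, 368, 66, 66)

Answer: (2, 368, 66, 66)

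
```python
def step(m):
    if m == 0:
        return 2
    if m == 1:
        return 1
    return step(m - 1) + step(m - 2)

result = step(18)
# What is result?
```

Build up from base cases: step(0)=2, step(1)=1, step(2)=3, step(3)=4, step(4)=7, step(5)=11, step(6)=18, ..., step(18)=5778

Answer: 5778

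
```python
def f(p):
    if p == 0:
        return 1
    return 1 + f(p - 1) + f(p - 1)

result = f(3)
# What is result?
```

f(p) = 1 + 2·f(p-1), f(0)=1. Closed form: (1+1)·2^3 - 1 = 15.

Answer: 15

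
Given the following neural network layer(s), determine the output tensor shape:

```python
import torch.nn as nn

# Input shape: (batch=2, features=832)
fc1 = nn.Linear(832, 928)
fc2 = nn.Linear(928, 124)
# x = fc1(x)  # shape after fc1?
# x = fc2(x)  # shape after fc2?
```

Input: (2, 832) -> after fc1: (2, 928) -> Output: (2, 124)

Answer: (2, 124)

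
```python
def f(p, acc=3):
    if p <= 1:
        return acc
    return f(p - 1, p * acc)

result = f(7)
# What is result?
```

Accumulator trace (n, acc): (7, 3) -> (6, 21) -> (5, 126) -> (4, 630) -> (3, 2520) -> (2, 7560) -> (1, 15120) -> return 15120

Answer: 15120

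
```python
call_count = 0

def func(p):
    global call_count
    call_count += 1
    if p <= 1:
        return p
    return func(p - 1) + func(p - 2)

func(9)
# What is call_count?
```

Calls(p) = 1 + Calls(p-1) + Calls(p-2); Calls(0)=Calls(1)=1. For p=9 this gives 109.

Answer: 109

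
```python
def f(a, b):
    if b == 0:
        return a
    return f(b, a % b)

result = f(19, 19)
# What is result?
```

f(19, 19) -> f(19, 0) -> 19

Answer: 19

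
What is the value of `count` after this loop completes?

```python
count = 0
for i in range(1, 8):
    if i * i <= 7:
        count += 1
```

Count numbers where i² ≤ 7
`count` takes the values: 0 → 1 → 2

Answer: 2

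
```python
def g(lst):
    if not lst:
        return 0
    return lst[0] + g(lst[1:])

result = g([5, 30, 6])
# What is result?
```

5 + 30 + 6 + 0 = 41

Answer: 41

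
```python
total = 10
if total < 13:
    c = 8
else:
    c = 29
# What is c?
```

Trace:
`total = 10` → total = 10
`if total < 13: ...` → total < 13 is True → c = 8
So c = 8

Answer: 8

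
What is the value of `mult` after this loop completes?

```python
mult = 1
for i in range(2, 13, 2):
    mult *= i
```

Product of even numbers 2 to 12
`mult` takes the values: 1 → 2 → 8 → 48 → 384 → 3840 → 46080

Answer: 46080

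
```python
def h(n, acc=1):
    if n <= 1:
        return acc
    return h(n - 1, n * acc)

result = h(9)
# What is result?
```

Accumulator trace (n, acc): (9, 1) -> (8, 9) -> (7, 72) -> (6, 504) -> (5, 3024) -> (4, 15120) -> (3, 60480) -> (2, 181440) -> (1, 362880) -> return 362880

Answer: 362880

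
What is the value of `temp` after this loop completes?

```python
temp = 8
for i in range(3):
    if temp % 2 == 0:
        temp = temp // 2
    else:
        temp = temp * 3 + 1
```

Collatz-style transformation from 8
`temp` takes the values: 8 → 4 → 2 → 1

Answer: 1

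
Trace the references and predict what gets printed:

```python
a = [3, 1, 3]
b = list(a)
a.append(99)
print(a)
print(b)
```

Key concept: list() constructor creates copy.
Step by step:
`a = [3, 1, 3]` → a = [3, 1, 3]
`b = list(a)` → b = [3, 1, 3]
`a.append(99)` → a = [3, 1, 3, 99]
`print(a)` → prints [3, 1, 3, 99]
`print(b)` → prints [3, 1, 3]

Answer:
[3, 1, 3, 99]
[3, 1, 3]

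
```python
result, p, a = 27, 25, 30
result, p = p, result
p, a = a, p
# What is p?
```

Trace:
`result, p, a = 27, 25, 30` → result = 27; p = 25; a = 30
`result, p = p, result` → result = 25; p = 27
`p, a = a, p` → p = 30; a = 27
So p = 30

Answer: 30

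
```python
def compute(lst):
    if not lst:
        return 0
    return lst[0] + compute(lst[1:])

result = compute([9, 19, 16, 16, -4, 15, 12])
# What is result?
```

9 + 19 + 16 + 16 + (-4) + 15 + 12 + 0 = 83

Answer: 83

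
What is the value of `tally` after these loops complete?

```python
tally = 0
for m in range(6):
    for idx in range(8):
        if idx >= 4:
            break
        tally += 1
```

Inner breaks at 4, outer runs 6 times
`tally` takes the values: 0 → 1 → 2 → 3 → 4 → 5 → 6 → 7 → 8 → 9 → 10 → 11 → 12 → 13 → 14 → 15 → 16 → 17 → 18 → 19 → 20 → 21 → 22 → 23 → 24

Answer: 24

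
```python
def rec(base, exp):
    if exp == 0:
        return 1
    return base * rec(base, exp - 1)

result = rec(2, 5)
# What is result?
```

rec(2, 5) = 2 * 2 * 2 * 2 * 2 = 32

Answer: 32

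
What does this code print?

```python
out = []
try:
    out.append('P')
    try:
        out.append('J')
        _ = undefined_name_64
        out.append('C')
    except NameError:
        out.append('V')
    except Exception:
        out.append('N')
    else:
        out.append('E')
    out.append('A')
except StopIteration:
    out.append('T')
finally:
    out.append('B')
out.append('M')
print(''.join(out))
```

Execution trace: 'P' (try body) → 'J' (inner try body) → 'V' (inner except NameError) → 'A' (try body, no exception) → 'B' (finally) → 'M' (after the try/except). Output: PJVABM

Answer: PJVABM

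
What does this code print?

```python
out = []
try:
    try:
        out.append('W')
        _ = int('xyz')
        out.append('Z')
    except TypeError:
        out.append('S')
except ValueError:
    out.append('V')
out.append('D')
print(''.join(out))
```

Execution trace: 'W' (try body) → 'V' (outer except ValueError) → 'D' (after the try/except). Output: WVD

Answer: WVD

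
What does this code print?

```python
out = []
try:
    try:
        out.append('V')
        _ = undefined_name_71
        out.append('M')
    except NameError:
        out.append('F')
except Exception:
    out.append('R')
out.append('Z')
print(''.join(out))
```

Execution trace: 'V' (inner try body) → 'F' (inner except NameError) → 'Z' (after the try/except). Output: VFZ

Answer: VFZ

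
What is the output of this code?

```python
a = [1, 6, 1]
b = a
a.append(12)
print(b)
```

Key concept: basic list aliasing.
Step by step:
`a = [1, 6, 1]` → a = [1, 6, 1]
`b = a` → b = [1, 6, 1] (same object as a)
`a.append(12)` → a = [1, 6, 1, 12] (same object as b); b = [1, 6, 1, 12] (same object as a)
`print(b)` → prints [1, 6, 1, 12]

Answer: [1, 6, 1, 12]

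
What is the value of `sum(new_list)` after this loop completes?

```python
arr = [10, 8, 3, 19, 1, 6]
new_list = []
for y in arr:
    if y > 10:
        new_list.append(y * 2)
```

Sum of doubled values > 10
`new_list` takes the values: [] → [38]
So `sum(new_list)` = 38

Answer: 38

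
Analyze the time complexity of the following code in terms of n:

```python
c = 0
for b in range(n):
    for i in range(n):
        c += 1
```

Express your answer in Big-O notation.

Each loop level contributes: n × n. Multiplying the contributions gives O(n^2).

Answer: O(n^2)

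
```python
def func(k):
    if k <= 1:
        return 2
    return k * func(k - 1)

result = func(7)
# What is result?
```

func(7) = 7 * 6 * 5 * 4 * 3 * 2 * 2 = 10080

Answer: 10080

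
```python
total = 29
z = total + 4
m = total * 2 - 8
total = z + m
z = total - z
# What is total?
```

Trace:
`total = 29` → total = 29
`z = total + 4` → z = 33
`m = total * 2 - 8` → m = 50
`total = z + m` → total = 83
`z = total - z` → z = 50
So total = 83

Answer: 83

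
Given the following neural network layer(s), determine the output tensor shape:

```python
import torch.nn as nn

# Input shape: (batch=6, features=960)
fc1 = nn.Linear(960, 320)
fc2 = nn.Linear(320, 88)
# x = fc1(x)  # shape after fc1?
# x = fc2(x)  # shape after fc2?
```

Input: (6, 960) -> after fc1: (6, 320) -> Output: (6, 88)

Answer: (6, 88)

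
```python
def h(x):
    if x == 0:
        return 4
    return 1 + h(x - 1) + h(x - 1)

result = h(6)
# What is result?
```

h(x) = 1 + 2·h(x-1), h(0)=4. Closed form: (4+1)·2^6 - 1 = 319.

Answer: 319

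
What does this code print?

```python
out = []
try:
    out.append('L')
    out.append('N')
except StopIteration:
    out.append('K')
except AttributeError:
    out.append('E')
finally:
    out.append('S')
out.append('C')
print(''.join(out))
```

Execution trace: 'L' (try body) → 'N' (try body, no exception) → 'S' (finally) → 'C' (after the try/except). Output: LNSC

Answer: LNSC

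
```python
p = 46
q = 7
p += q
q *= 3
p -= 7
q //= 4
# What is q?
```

Trace:
`p = 46` → p = 46
`q = 7` → q = 7
`p += q` → p = 53
`q *= 3` → q = 21
`p -= 7` → p = 46
`q //= 4` → q = 5
So q = 5

Answer: 5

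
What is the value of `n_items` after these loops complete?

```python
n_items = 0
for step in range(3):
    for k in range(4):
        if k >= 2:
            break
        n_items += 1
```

Inner breaks at 2, outer runs 3 times
`n_items` takes the values: 0 → 1 → 2 → 3 → 4 → 5 → 6

Answer: 6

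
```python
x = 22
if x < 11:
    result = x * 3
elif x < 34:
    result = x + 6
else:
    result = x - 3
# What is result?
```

Trace:
`x = 22` → x = 22
`if x < 11: ...` → x < 11 is False, x < 34 is True → result = 28
So result = 28

Answer: 28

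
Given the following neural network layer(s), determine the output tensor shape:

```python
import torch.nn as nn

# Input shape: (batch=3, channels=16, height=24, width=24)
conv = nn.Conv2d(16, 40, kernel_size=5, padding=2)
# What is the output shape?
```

Input: (3, 16, 24, 24) -> Output: (3, 40, 24, 24)

Answer: (3, 40, 24, 24)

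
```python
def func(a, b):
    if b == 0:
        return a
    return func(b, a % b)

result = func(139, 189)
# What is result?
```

func(139, 189) -> func(189, 139) -> func(139, 50) -> func(50, 39) -> func(39, 11) -> func(11, 6) -> func(6, 5) -> func(5, 1) -> func(1, 0) -> 1

Answer: 1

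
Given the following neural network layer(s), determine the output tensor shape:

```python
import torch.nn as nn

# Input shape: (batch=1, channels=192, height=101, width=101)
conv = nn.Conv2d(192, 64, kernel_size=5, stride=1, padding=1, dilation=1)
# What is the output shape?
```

Input: (1, 192, 101, 101) -> Output: (1, 64, 99, 99)

Answer: (1, 64, 99, 99)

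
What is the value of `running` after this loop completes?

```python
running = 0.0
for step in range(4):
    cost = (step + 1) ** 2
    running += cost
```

Sum of squared losses 1² + 2² + ... + 4²
`running` takes the values: 0.0 → 1.0 → 5.0 → 14.0 → 30.0

Answer: 30.0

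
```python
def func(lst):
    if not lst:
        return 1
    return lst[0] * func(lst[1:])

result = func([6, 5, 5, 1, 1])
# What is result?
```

Product over [6, 5, 5, 1, 1] = 6 * 5 * 5 * 1 * 1 = 150

Answer: 150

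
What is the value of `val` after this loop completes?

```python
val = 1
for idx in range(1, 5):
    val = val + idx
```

Start at 1, add 1 through 4
`val` takes the values: 1 → 2 → 4 → 7 → 11

Answer: 11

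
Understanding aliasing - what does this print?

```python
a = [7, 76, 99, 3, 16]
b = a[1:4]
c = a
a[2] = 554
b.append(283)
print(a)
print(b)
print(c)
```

Key concept: slice vs alias.
Step by step:
`a = [7, 76, 99, 3, 16]` → a = [7, 76, 99, 3, 16]
`b = a[1:4]` → b = [76, 99, 3]
`c = a` → c = [7, 76, 99, 3, 16] (same object as a)
`a[2] = 554` → a = [7, 76, 554, 3, 16] (same object as c); c = [7, 76, 554, 3, 16] (same object as a)
`b.append(283)` → b = [76, 99, 3, 283]
`print(a)` → prints [7, 76, 554, 3, 16]
`print(b)` → prints [76, 99, 3, 283]
`print(c)` → prints [7, 76, 554, 3, 16]

Answer:
[7, 76, 554, 3, 16]
[76, 99, 3, 283]
[7, 76, 554, 3, 16]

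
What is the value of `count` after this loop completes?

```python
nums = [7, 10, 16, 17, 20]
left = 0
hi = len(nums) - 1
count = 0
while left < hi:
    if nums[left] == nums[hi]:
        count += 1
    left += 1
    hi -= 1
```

Count matching pairs from ends
`count` takes the values: 0

Answer: 0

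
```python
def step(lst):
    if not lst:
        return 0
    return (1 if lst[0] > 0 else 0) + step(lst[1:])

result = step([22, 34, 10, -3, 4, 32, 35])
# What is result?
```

Count of positive elements in [22, 34, 10, -3, 4, 32, 35] = 6

Answer: 6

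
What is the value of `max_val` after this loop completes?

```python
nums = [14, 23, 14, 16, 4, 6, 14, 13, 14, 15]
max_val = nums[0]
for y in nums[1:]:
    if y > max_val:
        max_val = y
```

Maximum of [14, 23, 14, 16, 4, 6, 14, 13, 14, 15]
`max_val` takes the values: 14 → 23

Answer: 23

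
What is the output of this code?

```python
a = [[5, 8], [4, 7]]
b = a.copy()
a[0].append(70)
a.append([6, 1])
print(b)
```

Key concept: shallow copy with nested lists.
Step by step:
`a = [[5, 8], [4, 7]]` → a = [[5, 8], [4, 7]]
`b = a.copy()` → b = [[5, 8], [4, 7]]
`a[0].append(70)` → a = [[5, 8, 70], [4, 7]]; b = [[5, 8, 70], [4, 7]]
`a.append([6, 1])` → a = [[5, 8, 70], [4, 7], [6, 1]]
`print(b)` → prints [[5, 8, 70], [4, 7]]

Answer: [[5, 8, 70], [4, 7]]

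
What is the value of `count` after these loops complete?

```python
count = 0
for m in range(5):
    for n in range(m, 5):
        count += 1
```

Upper triangle: 5 + 4 + ... + 1
`count` takes the values: 0 → 1 → 2 → 3 → 4 → 5 → 6 → 7 → 8 → 9 → 10 → 11 → 12 → 13 → 14 → 15

Answer: 15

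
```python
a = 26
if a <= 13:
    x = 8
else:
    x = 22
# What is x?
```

Trace:
`a = 26` → a = 26
`if a <= 13: ...` → a <= 13 is False, take else branch → x = 22
So x = 22

Answer: 22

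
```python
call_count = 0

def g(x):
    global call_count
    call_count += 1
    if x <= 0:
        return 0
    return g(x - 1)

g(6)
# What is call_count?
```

Linear recursion stepping by 1: 7 calls from x=6 down to ≤0.

Answer: 7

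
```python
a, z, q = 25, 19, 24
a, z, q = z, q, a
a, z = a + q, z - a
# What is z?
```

Trace:
`a, z, q = 25, 19, 24` → a = 25; z = 19; q = 24
`a, z, q = z, q, a` → a = 19; z = 24; q = 25
`a, z = a + q, z - a` → a = 44; z = 5
So z = 5

Answer: 5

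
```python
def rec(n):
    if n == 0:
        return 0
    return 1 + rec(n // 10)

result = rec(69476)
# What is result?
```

Count of digits of 69476: 5

Answer: 5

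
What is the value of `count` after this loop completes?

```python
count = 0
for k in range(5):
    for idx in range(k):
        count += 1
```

Triangle number: 0+1+2+...+4
`count` takes the values: 0 → 1 → 2 → 3 → 4 → 5 → 6 → 7 → 8 → 9 → 10

Answer: 10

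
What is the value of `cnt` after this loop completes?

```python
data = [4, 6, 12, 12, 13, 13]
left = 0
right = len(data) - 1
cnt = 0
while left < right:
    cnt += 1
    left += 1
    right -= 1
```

Iterations until pointers meet (list length 6)
`cnt` takes the values: 0 → 1 → 2 → 3

Answer: 3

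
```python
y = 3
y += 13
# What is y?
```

Trace:
`y = 3` → y = 3
`y += 13` → y = 16
So y = 16

Answer: 16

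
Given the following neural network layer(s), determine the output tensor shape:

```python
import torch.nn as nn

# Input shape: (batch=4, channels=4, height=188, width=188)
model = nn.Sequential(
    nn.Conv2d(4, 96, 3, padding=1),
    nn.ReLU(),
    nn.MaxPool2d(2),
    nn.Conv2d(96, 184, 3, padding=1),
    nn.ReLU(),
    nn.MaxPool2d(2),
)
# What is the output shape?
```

Input: (4, 4, 188, 188) -> after first Conv2d: (4, 96, 188, 188) -> after first MaxPool2d: (4, 96, 94, 94) -> after second Conv2d: (4, 184, 94, 94) -> Output: (4, 184, 47, 47)

Answer: (4, 184, 47, 47)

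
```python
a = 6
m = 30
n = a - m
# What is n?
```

Trace:
`a = 6` → a = 6
`m = 30` → m = 30
`n = a - m` → n = -24
So n = -24

Answer: -24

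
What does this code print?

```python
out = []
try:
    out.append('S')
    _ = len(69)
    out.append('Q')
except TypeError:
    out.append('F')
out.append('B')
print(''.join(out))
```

Execution trace: 'S' (try body) → 'F' (except TypeError) → 'B' (after the try/except). Output: SFB

Answer: SFB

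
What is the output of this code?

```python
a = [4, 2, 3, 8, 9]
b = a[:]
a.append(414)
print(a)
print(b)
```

Key concept: slice [:] creates copy.
Step by step:
`a = [4, 2, 3, 8, 9]` → a = [4, 2, 3, 8, 9]
`b = a[:]` → b = [4, 2, 3, 8, 9]
`a.append(414)` → a = [4, 2, 3, 8, 9, 414]
`print(a)` → prints [4, 2, 3, 8, 9, 414]
`print(b)` → prints [4, 2, 3, 8, 9]

Answer:
[4, 2, 3, 8, 9, 414]
[4, 2, 3, 8, 9]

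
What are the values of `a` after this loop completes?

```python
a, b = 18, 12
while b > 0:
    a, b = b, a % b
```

GCD of 18 and 12
`a` takes the values: 18 → 12 → 6

Answer: 6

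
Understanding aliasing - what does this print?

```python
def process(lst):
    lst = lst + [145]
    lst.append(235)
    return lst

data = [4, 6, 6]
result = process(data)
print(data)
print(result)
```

Key concept: rebinding parameter vs mutation.
Step by step:
`data = [4, 6, 6]` → data = [4, 6, 6]
`result = process(data)` → result = [4, 6, 6, 145, 235]
`print(data)` → prints [4, 6, 6]
`print(result)` → prints [4, 6, 6, 145, 235]

Answer:
[4, 6, 6]
[4, 6, 6, 145, 235]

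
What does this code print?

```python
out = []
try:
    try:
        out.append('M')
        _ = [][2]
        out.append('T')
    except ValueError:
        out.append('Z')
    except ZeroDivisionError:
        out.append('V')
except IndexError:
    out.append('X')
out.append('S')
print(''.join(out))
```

Execution trace: 'M' (try body) → 'X' (outer except IndexError) → 'S' (after the try/except). Output: MXS

Answer: MXS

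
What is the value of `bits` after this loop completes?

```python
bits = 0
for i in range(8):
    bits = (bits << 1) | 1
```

Build 8 consecutive 1-bits: 0b11111111
`bits` takes the values: 0 → 1 → 3 → 7 → 15 → 31 → 63 → 127 → 255

Answer: 255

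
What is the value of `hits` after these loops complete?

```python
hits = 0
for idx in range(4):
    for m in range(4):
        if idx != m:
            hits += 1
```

4² - 4 (exclude diagonal)
`hits` takes the values: 0 → 1 → 2 → 3 → 4 → 5 → 6 → 7 → 8 → 9 → 10 → 11 → 12

Answer: 12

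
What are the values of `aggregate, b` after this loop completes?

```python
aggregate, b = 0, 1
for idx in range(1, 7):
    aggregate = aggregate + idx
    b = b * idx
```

Sum and factorial of 1 to 6
`aggregate, b` takes the values: (0, 1) → (1, 1) → (3, 1) → (3, 2) → (6, 2) → (6, 6) → (10, 6) → (10, 24) → (15, 24) → (15, 120) → (21, 120) → (21, 720)

Answer: 21, 720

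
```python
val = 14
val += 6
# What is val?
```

Trace:
`val = 14` → val = 14
`val += 6` → val = 20
So val = 20

Answer: 20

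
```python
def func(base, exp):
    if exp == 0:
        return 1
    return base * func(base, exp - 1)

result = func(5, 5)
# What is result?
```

func(5, 5) = 5 * 5 * 5 * 5 * 5 = 3125

Answer: 3125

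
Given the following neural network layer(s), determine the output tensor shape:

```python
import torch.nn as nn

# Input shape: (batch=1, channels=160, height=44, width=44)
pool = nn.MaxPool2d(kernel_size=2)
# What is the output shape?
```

Input: (1, 160, 44, 44) -> Output: (1, 160, 22, 22)

Answer: (1, 160, 22, 22)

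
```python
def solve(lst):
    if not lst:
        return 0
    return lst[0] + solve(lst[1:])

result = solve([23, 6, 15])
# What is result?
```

23 + 6 + 15 + 0 = 44

Answer: 44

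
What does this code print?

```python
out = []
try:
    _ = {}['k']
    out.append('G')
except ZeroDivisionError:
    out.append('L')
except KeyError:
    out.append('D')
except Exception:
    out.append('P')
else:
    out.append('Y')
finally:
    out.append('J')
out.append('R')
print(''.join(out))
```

Execution trace: 'D' (except KeyError) → 'J' (finally) → 'R' (after the try/except). Output: DJR

Answer: DJR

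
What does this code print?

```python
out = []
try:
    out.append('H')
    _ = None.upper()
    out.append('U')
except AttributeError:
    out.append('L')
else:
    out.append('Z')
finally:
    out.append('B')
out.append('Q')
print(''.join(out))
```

Execution trace: 'H' (try body) → 'L' (except AttributeError) → 'B' (finally) → 'Q' (after the try/except). Output: HLBQ

Answer: HLBQ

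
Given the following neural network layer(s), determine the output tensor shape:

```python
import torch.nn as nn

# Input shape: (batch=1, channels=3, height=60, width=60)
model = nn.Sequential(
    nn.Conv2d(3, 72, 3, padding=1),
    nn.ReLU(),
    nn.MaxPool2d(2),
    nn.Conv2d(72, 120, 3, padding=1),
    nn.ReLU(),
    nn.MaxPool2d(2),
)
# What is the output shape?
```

Input: (1, 3, 60, 60) -> after first Conv2d: (1, 72, 60, 60) -> after first MaxPool2d: (1, 72, 30, 30) -> after second Conv2d: (1, 120, 30, 30) -> Output: (1, 120, 15, 15)

Answer: (1, 120, 15, 15)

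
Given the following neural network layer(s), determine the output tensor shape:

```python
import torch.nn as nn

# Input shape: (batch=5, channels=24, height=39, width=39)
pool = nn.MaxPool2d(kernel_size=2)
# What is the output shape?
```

Input: (5, 24, 39, 39) -> Output: (5, 24, 19, 19)

Answer: (5, 24, 19, 19)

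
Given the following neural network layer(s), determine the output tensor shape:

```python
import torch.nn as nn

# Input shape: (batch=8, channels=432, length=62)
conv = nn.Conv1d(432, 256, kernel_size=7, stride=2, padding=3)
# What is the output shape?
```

Input: (8, 432, 62) -> Output: (8, 256, 31)

Answer: (8, 256, 31)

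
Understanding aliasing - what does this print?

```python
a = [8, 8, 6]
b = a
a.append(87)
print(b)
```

Key concept: basic list aliasing.
Step by step:
`a = [8, 8, 6]` → a = [8, 8, 6]
`b = a` → b = [8, 8, 6] (same object as a)
`a.append(87)` → a = [8, 8, 6, 87] (same object as b); b = [8, 8, 6, 87] (same object as a)
`print(b)` → prints [8, 8, 6, 87]

Answer: [8, 8, 6, 87]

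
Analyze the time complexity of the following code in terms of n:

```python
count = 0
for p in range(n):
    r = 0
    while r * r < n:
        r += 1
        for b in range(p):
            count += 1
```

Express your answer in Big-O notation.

Each loop level contributes: n × √n × n. Multiplying the contributions gives O(n^2√n).

Answer: O(n^2√n)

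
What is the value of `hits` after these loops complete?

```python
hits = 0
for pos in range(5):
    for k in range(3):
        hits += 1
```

5 * 3 = 15
`hits` takes the values: 0 → 1 → 2 → 3 → 4 → 5 → 6 → 7 → 8 → 9 → 10 → 11 → 12 → 13 → 14 → 15

Answer: 15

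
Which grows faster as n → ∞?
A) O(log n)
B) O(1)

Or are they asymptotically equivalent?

O(log n) vs O(1): Higher order terms dominate.

Answer: A) O(log n) grows faster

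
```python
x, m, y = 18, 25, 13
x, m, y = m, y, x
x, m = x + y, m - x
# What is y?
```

Trace:
`x, m, y = 18, 25, 13` → x = 18; m = 25; y = 13
`x, m, y = m, y, x` → x = 25; m = 13; y = 18
`x, m = x + y, m - x` → x = 43; m = -12
So y = 18

Answer: 18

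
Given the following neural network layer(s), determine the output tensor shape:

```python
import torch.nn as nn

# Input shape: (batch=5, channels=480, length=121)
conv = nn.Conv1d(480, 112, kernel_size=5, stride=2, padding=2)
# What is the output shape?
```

Input: (5, 480, 121) -> Output: (5, 112, 61)

Answer: (5, 112, 61)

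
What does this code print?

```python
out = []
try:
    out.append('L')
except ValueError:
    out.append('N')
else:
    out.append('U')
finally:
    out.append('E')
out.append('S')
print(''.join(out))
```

Execution trace: 'L' (try body, no exception) → 'U' (else) → 'E' (finally) → 'S' (after the try/except). Output: LUES

Answer: LUES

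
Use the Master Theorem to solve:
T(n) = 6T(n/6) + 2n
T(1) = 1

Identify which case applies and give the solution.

a=6, b=6, f(n)=2n. log_6(6) = 1. Since c=1 = 1, Case 2 applies: T(n) = Θ(n^log_b(a) · log n) = O(n log n).

Answer: O(n log n) - Case 2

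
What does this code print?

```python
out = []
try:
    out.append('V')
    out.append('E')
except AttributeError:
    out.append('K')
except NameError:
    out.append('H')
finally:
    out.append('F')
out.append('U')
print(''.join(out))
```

Execution trace: 'V' (try body) → 'E' (try body, no exception) → 'F' (finally) → 'U' (after the try/except). Output: VEFU

Answer: VEFU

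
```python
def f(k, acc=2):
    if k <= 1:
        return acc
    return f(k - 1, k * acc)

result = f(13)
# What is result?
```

Accumulator trace (n, acc): (13, 2) -> (12, 26) -> (11, 312) -> (10, 3432) -> (9, 34320) -> (8, 308880) -> (7, 2471040) -> (6, 17297280) -> (5, 103783680) -> (4, 518918400) -> (3, 2075673600) -> (2, 6227020800) -> (1, 12454041600) -> return 12454041600

Answer: 12454041600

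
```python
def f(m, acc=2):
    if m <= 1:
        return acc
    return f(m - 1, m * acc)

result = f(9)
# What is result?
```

Accumulator trace (n, acc): (9, 2) -> (8, 18) -> (7, 144) -> (6, 1008) -> (5, 6048) -> (4, 30240) -> (3, 120960) -> (2, 362880) -> (1, 725760) -> return 725760

Answer: 725760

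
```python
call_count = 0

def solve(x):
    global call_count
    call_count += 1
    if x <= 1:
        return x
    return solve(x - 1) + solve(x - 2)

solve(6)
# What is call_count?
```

Calls(x) = 1 + Calls(x-1) + Calls(x-2); Calls(0)=Calls(1)=1. For x=6 this gives 25.

Answer: 25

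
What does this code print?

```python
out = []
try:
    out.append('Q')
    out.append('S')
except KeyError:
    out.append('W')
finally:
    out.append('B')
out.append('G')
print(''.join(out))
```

Execution trace: 'Q' (try body) → 'S' (try body, no exception) → 'B' (finally) → 'G' (after the try/except). Output: QSBG

Answer: QSBG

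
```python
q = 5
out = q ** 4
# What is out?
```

Trace:
`q = 5` → q = 5
`out = q ** 4` → out = 625
So out = 625

Answer: 625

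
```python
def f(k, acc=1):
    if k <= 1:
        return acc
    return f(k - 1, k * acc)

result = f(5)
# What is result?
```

Accumulator trace (n, acc): (5, 1) -> (4, 5) -> (3, 20) -> (2, 60) -> (1, 120) -> return 120

Answer: 120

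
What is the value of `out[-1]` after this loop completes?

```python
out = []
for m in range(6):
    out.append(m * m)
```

Last element of squares 0 to 5
`out` takes the values: [] → [0] → [0, 1] → [0, 1, 4] → [0, 1, 4, 9] → [0, 1, 4, 9, 16] → [0, 1, 4, 9, 16, 25]
So `out[-1]` = 25

Answer: 25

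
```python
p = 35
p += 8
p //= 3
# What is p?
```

Trace:
`p = 35` → p = 35
`p += 8` → p = 43
`p //= 3` → p = 14
So p = 14

Answer: 14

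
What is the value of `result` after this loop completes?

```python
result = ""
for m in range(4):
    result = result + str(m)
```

Concatenate digits 0 to 3
`result` takes the values: "" → "0" → "01" → "012" → "0123"

Answer: "0123"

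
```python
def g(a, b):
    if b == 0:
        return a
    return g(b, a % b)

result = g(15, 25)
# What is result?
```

g(15, 25) -> g(25, 15) -> g(15, 10) -> g(10, 5) -> g(5, 0) -> 5

Answer: 5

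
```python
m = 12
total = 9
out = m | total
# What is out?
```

Trace:
`m = 12` → m = 12
`total = 9` → total = 9
`out = m | total` → out = 13
So out = 13

Answer: 13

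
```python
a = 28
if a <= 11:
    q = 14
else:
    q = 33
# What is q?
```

Trace:
`a = 28` → a = 28
`if a <= 11: ...` → a <= 11 is False, take else branch → q = 33
So q = 33

Answer: 33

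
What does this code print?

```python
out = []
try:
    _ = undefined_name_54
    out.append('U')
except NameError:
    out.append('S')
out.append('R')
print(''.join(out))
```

Execution trace: 'S' (except NameError) → 'R' (after the try/except). Output: SR

Answer: SR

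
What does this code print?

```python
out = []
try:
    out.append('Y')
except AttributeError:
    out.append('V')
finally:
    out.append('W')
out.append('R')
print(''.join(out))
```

Execution trace: 'Y' (try body, no exception) → 'W' (finally) → 'R' (after the try/except). Output: YWR

Answer: YWR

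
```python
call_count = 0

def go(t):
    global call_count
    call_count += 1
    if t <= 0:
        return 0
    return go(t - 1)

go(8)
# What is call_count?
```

Linear recursion stepping by 1: 9 calls from t=8 down to ≤0.

Answer: 9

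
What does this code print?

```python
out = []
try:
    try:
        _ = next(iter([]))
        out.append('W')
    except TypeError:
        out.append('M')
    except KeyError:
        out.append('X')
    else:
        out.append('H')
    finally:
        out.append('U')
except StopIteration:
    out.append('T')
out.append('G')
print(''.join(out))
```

Execution trace: 'U' (finally) → 'T' (outer except StopIteration) → 'G' (after the try/except). Output: UTG

Answer: UTG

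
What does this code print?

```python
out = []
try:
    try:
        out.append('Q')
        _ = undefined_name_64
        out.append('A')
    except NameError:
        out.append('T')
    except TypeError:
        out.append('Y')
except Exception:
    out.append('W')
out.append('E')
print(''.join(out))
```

Execution trace: 'Q' (inner try body) → 'T' (inner except NameError) → 'E' (after the try/except). Output: QTE

Answer: QTE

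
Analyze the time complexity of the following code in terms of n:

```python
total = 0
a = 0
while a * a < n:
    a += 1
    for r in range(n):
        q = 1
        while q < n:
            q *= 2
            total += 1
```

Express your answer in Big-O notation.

Each loop level contributes: √n × n × log n. Multiplying the contributions gives O(n√n log n).

Answer: O(n√n log n)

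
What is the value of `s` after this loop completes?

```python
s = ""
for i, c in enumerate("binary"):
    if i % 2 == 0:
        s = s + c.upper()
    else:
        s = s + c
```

Uppercase even positions in 'binary'
`s` takes the values: "" → "B" → "Bi" → "BiN" → "BiNa" → "BiNaR" → "BiNaRy"

Answer: "BiNaRy"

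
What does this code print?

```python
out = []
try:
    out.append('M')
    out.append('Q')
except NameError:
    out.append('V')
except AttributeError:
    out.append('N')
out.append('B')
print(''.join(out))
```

Execution trace: 'M' (try body) → 'Q' (try body, no exception) → 'B' (after the try/except). Output: MQB

Answer: MQB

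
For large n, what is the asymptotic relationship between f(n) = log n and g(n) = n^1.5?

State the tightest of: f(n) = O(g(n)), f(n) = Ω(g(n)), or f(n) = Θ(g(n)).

log n vs n^1.5: f(n) = O(g(n)) but not Ω(g(n)) — n^1.5 grows strictly faster than log n.

Answer: f(n) = O(g(n)) but not Ω(g(n)) — n^1.5 grows strictly faster than log n.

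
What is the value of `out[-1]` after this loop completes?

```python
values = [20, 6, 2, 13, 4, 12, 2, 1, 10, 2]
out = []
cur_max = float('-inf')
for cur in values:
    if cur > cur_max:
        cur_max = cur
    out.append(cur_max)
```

Running max ends at 20
`out` takes the values: [] → [20] → [20, 20] → [20, 20, 20] → [20, 20, 20, 20] → [20, 20, 20, 20, 20] → [20, 20, 20, 20, 20, 20] → [20, 20, 20, 20, 20, 20, 20] → [20, 20, 20, 20, 20, 20, 20, 20] → [20, 20, 20, 20, 20, 20, 20, 20, 20] → [20, 20, 20, 20, 20, 20, 20, 20, 20, 20]
So `out[-1]` = 20

Answer: 20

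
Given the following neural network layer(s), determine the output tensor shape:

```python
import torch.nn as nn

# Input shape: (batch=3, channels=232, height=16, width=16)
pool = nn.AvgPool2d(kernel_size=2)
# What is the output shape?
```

Input: (3, 232, 16, 16) -> Output: (3, 232, 8, 8)

Answer: (3, 232, 8, 8)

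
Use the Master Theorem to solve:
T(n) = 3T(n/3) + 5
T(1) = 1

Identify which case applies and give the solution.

a=3, b=3, f(n)=5. log_3(3) = 1. Since c=0 < 1, Case 1 applies: T(n) = Θ(n^log_b(a)) = O(n).

Answer: O(n) - Case 1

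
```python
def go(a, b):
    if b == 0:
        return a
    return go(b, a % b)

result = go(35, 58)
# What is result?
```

go(35, 58) -> go(58, 35) -> go(35, 23) -> go(23, 12) -> go(12, 11) -> go(11, 1) -> go(1, 0) -> 1

Answer: 1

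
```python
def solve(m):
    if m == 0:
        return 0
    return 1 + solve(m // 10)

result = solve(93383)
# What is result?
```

Count of digits of 93383: 5

Answer: 5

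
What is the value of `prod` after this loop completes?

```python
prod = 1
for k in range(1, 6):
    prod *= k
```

5! = 120
`prod` takes the values: 1 → 2 → 6 → 24 → 120

Answer: 120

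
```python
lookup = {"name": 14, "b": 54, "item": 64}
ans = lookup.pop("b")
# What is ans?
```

Trace:
`lookup = {"name": 14, "b": 54, "item": 64}` → lookup = {'name': 14, 'b': 54, 'item': 64}
`ans = lookup.pop("b")` → lookup = {'name': 14, 'item': 64}; ans = 54
So ans = 54

Answer: 54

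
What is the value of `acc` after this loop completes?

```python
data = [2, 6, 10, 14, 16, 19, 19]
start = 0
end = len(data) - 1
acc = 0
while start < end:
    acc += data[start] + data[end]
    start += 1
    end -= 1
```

Sum of pairs from ends
`acc` takes the values: 0 → 21 → 46 → 72

Answer: 72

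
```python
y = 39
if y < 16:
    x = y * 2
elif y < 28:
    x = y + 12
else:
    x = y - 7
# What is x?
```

Trace:
`y = 39` → y = 39
`if y < 16: ...` → y < 16 is False, y < 28 is False, take else branch → x = 32
So x = 32

Answer: 32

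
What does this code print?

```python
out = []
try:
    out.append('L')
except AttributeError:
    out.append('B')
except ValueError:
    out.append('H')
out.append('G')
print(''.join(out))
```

Execution trace: 'L' (try body, no exception) → 'G' (after the try/except). Output: LG

Answer: LG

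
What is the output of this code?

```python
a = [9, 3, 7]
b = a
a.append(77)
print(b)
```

Key concept: basic list aliasing.
Step by step:
`a = [9, 3, 7]` → a = [9, 3, 7]
`b = a` → b = [9, 3, 7] (same object as a)
`a.append(77)` → a = [9, 3, 7, 77] (same object as b); b = [9, 3, 7, 77] (same object as a)
`print(b)` → prints [9, 3, 7, 77]

Answer: [9, 3, 7, 77]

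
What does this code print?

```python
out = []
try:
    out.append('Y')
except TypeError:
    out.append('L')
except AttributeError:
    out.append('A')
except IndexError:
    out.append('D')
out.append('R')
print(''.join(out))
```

Execution trace: 'Y' (try body, no exception) → 'R' (after the try/except). Output: YR

Answer: YR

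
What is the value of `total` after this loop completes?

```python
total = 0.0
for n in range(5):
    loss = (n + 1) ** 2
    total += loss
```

Sum of squared losses 1² + 2² + ... + 5²
`total` takes the values: 0.0 → 1.0 → 5.0 → 14.0 → 30.0 → 55.0

Answer: 55.0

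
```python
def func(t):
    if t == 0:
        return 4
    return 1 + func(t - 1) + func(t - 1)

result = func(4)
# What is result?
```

func(t) = 1 + 2·func(t-1), func(0)=4. Closed form: (4+1)·2^4 - 1 = 79.

Answer: 79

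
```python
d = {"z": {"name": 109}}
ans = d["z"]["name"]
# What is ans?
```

Trace:
`d = {"z": {"name": 109}}` → d = {'z': {'name': 109}}
`ans = d["z"]["name"]` → ans = 109
So ans = 109

Answer: 109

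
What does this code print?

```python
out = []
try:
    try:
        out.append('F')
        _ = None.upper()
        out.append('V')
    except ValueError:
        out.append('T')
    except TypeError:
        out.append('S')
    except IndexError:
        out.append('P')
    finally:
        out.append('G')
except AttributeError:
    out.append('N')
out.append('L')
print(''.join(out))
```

Execution trace: 'F' (try body) → 'G' (finally) → 'N' (outer except AttributeError) → 'L' (after the try/except). Output: FGNL

Answer: FGNL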